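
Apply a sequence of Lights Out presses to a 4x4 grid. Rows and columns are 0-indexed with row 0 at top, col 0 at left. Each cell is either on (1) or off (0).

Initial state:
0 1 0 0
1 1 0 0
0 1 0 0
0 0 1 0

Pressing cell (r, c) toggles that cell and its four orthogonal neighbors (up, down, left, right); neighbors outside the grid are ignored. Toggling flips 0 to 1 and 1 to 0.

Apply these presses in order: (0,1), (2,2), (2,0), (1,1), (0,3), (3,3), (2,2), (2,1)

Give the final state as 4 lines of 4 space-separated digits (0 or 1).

Answer: 1 1 0 1
1 0 1 1
0 0 1 1
1 1 0 1

Derivation:
After press 1 at (0,1):
1 0 1 0
1 0 0 0
0 1 0 0
0 0 1 0

After press 2 at (2,2):
1 0 1 0
1 0 1 0
0 0 1 1
0 0 0 0

After press 3 at (2,0):
1 0 1 0
0 0 1 0
1 1 1 1
1 0 0 0

After press 4 at (1,1):
1 1 1 0
1 1 0 0
1 0 1 1
1 0 0 0

After press 5 at (0,3):
1 1 0 1
1 1 0 1
1 0 1 1
1 0 0 0

After press 6 at (3,3):
1 1 0 1
1 1 0 1
1 0 1 0
1 0 1 1

After press 7 at (2,2):
1 1 0 1
1 1 1 1
1 1 0 1
1 0 0 1

After press 8 at (2,1):
1 1 0 1
1 0 1 1
0 0 1 1
1 1 0 1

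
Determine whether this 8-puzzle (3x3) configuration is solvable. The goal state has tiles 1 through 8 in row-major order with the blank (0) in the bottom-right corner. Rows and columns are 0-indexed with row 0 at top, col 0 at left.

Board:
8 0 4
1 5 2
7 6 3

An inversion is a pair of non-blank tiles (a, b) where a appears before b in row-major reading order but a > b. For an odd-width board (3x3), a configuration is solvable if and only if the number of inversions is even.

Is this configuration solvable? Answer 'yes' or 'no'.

Inversions (pairs i<j in row-major order where tile[i] > tile[j] > 0): 15
15 is odd, so the puzzle is not solvable.

Answer: no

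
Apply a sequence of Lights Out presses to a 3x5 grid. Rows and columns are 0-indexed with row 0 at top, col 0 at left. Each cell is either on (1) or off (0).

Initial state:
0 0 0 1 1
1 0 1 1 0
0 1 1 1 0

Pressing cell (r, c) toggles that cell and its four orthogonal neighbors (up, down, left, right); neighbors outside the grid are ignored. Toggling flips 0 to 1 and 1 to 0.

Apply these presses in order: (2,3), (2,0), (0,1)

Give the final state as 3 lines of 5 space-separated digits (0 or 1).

After press 1 at (2,3):
0 0 0 1 1
1 0 1 0 0
0 1 0 0 1

After press 2 at (2,0):
0 0 0 1 1
0 0 1 0 0
1 0 0 0 1

After press 3 at (0,1):
1 1 1 1 1
0 1 1 0 0
1 0 0 0 1

Answer: 1 1 1 1 1
0 1 1 0 0
1 0 0 0 1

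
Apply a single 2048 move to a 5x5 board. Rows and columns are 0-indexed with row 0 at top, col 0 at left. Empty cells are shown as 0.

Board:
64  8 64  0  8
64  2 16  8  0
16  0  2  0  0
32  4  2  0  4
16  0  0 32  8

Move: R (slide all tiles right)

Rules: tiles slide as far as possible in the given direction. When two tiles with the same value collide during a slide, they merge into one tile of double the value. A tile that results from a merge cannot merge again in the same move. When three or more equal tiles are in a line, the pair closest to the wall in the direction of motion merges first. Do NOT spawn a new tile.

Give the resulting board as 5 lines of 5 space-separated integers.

Answer:  0 64  8 64  8
 0 64  2 16  8
 0  0  0 16  2
 0 32  4  2  4
 0  0 16 32  8

Derivation:
Slide right:
row 0: [64, 8, 64, 0, 8] -> [0, 64, 8, 64, 8]
row 1: [64, 2, 16, 8, 0] -> [0, 64, 2, 16, 8]
row 2: [16, 0, 2, 0, 0] -> [0, 0, 0, 16, 2]
row 3: [32, 4, 2, 0, 4] -> [0, 32, 4, 2, 4]
row 4: [16, 0, 0, 32, 8] -> [0, 0, 16, 32, 8]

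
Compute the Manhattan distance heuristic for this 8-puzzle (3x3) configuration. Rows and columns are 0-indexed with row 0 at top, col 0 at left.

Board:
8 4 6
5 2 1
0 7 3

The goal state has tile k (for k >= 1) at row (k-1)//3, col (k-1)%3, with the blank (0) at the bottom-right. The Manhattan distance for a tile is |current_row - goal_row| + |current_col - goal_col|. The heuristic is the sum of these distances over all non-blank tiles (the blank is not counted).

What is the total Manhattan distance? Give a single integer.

Tile 8: at (0,0), goal (2,1), distance |0-2|+|0-1| = 3
Tile 4: at (0,1), goal (1,0), distance |0-1|+|1-0| = 2
Tile 6: at (0,2), goal (1,2), distance |0-1|+|2-2| = 1
Tile 5: at (1,0), goal (1,1), distance |1-1|+|0-1| = 1
Tile 2: at (1,1), goal (0,1), distance |1-0|+|1-1| = 1
Tile 1: at (1,2), goal (0,0), distance |1-0|+|2-0| = 3
Tile 7: at (2,1), goal (2,0), distance |2-2|+|1-0| = 1
Tile 3: at (2,2), goal (0,2), distance |2-0|+|2-2| = 2
Sum: 3 + 2 + 1 + 1 + 1 + 3 + 1 + 2 = 14

Answer: 14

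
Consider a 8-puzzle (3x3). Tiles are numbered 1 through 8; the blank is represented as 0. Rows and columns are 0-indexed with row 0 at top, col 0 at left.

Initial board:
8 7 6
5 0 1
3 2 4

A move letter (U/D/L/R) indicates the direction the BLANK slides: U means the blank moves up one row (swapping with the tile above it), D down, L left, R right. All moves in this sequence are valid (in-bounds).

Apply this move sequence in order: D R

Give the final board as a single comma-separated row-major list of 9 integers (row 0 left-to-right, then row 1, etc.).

After move 1 (D):
8 7 6
5 2 1
3 0 4

After move 2 (R):
8 7 6
5 2 1
3 4 0

Answer: 8, 7, 6, 5, 2, 1, 3, 4, 0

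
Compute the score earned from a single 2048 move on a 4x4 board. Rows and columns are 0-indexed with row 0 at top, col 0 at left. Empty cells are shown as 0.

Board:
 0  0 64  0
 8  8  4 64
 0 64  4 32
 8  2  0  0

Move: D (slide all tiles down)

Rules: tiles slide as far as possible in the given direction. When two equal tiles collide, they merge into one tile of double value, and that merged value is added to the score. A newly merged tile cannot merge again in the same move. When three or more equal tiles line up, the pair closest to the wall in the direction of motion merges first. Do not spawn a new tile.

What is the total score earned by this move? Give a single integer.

Answer: 24

Derivation:
Slide down:
col 0: [0, 8, 0, 8] -> [0, 0, 0, 16]  score +16 (running 16)
col 1: [0, 8, 64, 2] -> [0, 8, 64, 2]  score +0 (running 16)
col 2: [64, 4, 4, 0] -> [0, 0, 64, 8]  score +8 (running 24)
col 3: [0, 64, 32, 0] -> [0, 0, 64, 32]  score +0 (running 24)
Board after move:
 0  0  0  0
 0  8  0  0
 0 64 64 64
16  2  8 32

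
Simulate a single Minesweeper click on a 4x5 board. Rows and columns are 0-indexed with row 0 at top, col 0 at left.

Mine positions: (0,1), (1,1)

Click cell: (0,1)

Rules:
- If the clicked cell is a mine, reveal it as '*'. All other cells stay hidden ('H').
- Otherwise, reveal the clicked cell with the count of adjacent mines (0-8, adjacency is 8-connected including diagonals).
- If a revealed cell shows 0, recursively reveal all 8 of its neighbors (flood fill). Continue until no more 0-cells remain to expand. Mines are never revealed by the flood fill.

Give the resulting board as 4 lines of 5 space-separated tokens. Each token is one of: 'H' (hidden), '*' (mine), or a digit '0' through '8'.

H * H H H
H H H H H
H H H H H
H H H H H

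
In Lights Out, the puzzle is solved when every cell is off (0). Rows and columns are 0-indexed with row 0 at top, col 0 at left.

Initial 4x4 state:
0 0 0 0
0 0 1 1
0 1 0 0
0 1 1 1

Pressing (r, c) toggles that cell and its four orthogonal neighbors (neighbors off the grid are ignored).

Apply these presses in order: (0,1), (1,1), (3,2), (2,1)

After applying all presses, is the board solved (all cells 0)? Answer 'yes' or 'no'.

Answer: no

Derivation:
After press 1 at (0,1):
1 1 1 0
0 1 1 1
0 1 0 0
0 1 1 1

After press 2 at (1,1):
1 0 1 0
1 0 0 1
0 0 0 0
0 1 1 1

After press 3 at (3,2):
1 0 1 0
1 0 0 1
0 0 1 0
0 0 0 0

After press 4 at (2,1):
1 0 1 0
1 1 0 1
1 1 0 0
0 1 0 0

Lights still on: 8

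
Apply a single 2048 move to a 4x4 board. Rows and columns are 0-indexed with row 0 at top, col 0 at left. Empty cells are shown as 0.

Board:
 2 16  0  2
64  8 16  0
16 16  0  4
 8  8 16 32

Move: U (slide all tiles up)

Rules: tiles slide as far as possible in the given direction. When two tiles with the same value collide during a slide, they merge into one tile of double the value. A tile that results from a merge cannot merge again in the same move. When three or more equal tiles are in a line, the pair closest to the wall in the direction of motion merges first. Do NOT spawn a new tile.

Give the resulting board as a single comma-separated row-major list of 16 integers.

Answer: 2, 16, 32, 2, 64, 8, 0, 4, 16, 16, 0, 32, 8, 8, 0, 0

Derivation:
Slide up:
col 0: [2, 64, 16, 8] -> [2, 64, 16, 8]
col 1: [16, 8, 16, 8] -> [16, 8, 16, 8]
col 2: [0, 16, 0, 16] -> [32, 0, 0, 0]
col 3: [2, 0, 4, 32] -> [2, 4, 32, 0]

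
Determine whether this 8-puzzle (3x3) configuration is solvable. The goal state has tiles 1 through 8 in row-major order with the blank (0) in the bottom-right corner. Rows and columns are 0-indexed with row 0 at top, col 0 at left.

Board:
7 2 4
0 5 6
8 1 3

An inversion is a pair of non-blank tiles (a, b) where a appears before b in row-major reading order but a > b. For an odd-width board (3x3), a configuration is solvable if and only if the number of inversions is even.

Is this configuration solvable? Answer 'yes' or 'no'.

Inversions (pairs i<j in row-major order where tile[i] > tile[j] > 0): 15
15 is odd, so the puzzle is not solvable.

Answer: no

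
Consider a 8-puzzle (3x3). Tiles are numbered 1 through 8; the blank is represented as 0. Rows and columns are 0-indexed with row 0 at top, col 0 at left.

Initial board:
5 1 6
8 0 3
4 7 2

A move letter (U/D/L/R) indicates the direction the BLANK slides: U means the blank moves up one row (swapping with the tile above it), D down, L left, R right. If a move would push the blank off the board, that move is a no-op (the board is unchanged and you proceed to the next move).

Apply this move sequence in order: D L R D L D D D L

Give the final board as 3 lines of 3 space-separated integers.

After move 1 (D):
5 1 6
8 7 3
4 0 2

After move 2 (L):
5 1 6
8 7 3
0 4 2

After move 3 (R):
5 1 6
8 7 3
4 0 2

After move 4 (D):
5 1 6
8 7 3
4 0 2

After move 5 (L):
5 1 6
8 7 3
0 4 2

After move 6 (D):
5 1 6
8 7 3
0 4 2

After move 7 (D):
5 1 6
8 7 3
0 4 2

After move 8 (D):
5 1 6
8 7 3
0 4 2

After move 9 (L):
5 1 6
8 7 3
0 4 2

Answer: 5 1 6
8 7 3
0 4 2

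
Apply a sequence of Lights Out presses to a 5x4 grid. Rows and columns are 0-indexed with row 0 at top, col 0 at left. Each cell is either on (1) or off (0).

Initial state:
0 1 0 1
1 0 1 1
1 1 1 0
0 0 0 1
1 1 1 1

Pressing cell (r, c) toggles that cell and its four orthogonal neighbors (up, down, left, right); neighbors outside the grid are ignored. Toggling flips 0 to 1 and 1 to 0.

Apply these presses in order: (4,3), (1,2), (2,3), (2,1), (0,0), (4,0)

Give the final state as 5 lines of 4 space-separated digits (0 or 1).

After press 1 at (4,3):
0 1 0 1
1 0 1 1
1 1 1 0
0 0 0 0
1 1 0 0

After press 2 at (1,2):
0 1 1 1
1 1 0 0
1 1 0 0
0 0 0 0
1 1 0 0

After press 3 at (2,3):
0 1 1 1
1 1 0 1
1 1 1 1
0 0 0 1
1 1 0 0

After press 4 at (2,1):
0 1 1 1
1 0 0 1
0 0 0 1
0 1 0 1
1 1 0 0

After press 5 at (0,0):
1 0 1 1
0 0 0 1
0 0 0 1
0 1 0 1
1 1 0 0

After press 6 at (4,0):
1 0 1 1
0 0 0 1
0 0 0 1
1 1 0 1
0 0 0 0

Answer: 1 0 1 1
0 0 0 1
0 0 0 1
1 1 0 1
0 0 0 0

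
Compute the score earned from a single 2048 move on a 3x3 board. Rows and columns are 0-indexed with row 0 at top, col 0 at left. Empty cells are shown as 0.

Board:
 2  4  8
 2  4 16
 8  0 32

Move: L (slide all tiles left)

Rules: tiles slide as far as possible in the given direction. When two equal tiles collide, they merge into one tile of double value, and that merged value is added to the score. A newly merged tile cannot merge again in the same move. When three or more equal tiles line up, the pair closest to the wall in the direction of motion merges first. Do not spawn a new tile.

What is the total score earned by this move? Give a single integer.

Answer: 0

Derivation:
Slide left:
row 0: [2, 4, 8] -> [2, 4, 8]  score +0 (running 0)
row 1: [2, 4, 16] -> [2, 4, 16]  score +0 (running 0)
row 2: [8, 0, 32] -> [8, 32, 0]  score +0 (running 0)
Board after move:
 2  4  8
 2  4 16
 8 32  0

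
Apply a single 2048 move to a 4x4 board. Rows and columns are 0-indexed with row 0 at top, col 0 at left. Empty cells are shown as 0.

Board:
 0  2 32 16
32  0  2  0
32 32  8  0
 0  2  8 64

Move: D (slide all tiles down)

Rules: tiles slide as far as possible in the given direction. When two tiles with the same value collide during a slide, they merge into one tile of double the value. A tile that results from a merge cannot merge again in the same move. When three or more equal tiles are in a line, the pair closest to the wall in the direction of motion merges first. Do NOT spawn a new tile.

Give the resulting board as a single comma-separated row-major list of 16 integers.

Answer: 0, 0, 0, 0, 0, 2, 32, 0, 0, 32, 2, 16, 64, 2, 16, 64

Derivation:
Slide down:
col 0: [0, 32, 32, 0] -> [0, 0, 0, 64]
col 1: [2, 0, 32, 2] -> [0, 2, 32, 2]
col 2: [32, 2, 8, 8] -> [0, 32, 2, 16]
col 3: [16, 0, 0, 64] -> [0, 0, 16, 64]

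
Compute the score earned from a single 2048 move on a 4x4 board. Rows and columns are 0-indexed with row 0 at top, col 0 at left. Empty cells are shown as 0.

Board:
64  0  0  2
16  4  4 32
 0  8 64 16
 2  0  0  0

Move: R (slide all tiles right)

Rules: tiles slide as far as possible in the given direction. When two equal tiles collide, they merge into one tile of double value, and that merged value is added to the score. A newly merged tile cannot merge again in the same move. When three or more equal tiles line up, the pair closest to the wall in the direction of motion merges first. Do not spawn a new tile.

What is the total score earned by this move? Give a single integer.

Answer: 8

Derivation:
Slide right:
row 0: [64, 0, 0, 2] -> [0, 0, 64, 2]  score +0 (running 0)
row 1: [16, 4, 4, 32] -> [0, 16, 8, 32]  score +8 (running 8)
row 2: [0, 8, 64, 16] -> [0, 8, 64, 16]  score +0 (running 8)
row 3: [2, 0, 0, 0] -> [0, 0, 0, 2]  score +0 (running 8)
Board after move:
 0  0 64  2
 0 16  8 32
 0  8 64 16
 0  0  0  2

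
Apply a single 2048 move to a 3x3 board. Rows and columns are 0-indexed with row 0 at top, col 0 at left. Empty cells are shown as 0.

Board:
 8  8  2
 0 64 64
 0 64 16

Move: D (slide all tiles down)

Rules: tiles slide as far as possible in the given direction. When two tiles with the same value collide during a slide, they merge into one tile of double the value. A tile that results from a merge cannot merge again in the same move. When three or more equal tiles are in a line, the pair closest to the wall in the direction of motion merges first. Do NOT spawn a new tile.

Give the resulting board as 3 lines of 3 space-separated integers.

Slide down:
col 0: [8, 0, 0] -> [0, 0, 8]
col 1: [8, 64, 64] -> [0, 8, 128]
col 2: [2, 64, 16] -> [2, 64, 16]

Answer:   0   0   2
  0   8  64
  8 128  16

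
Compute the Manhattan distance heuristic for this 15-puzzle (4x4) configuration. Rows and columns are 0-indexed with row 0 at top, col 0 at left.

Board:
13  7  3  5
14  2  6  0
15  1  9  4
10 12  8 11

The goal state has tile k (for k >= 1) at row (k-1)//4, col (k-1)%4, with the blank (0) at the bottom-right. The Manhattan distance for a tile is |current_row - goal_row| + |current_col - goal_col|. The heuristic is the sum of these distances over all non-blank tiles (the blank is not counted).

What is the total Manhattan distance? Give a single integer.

Tile 13: (0,0)->(3,0) = 3
Tile 7: (0,1)->(1,2) = 2
Tile 3: (0,2)->(0,2) = 0
Tile 5: (0,3)->(1,0) = 4
Tile 14: (1,0)->(3,1) = 3
Tile 2: (1,1)->(0,1) = 1
Tile 6: (1,2)->(1,1) = 1
Tile 15: (2,0)->(3,2) = 3
Tile 1: (2,1)->(0,0) = 3
Tile 9: (2,2)->(2,0) = 2
Tile 4: (2,3)->(0,3) = 2
Tile 10: (3,0)->(2,1) = 2
Tile 12: (3,1)->(2,3) = 3
Tile 8: (3,2)->(1,3) = 3
Tile 11: (3,3)->(2,2) = 2
Sum: 3 + 2 + 0 + 4 + 3 + 1 + 1 + 3 + 3 + 2 + 2 + 2 + 3 + 3 + 2 = 34

Answer: 34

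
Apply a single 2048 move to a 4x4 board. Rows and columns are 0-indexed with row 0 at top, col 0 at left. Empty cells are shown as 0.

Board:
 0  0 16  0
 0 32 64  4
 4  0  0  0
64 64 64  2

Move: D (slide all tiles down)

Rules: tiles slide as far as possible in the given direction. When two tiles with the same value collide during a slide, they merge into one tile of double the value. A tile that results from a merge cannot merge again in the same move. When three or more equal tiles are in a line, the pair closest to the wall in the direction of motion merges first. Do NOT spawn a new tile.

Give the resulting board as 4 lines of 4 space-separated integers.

Slide down:
col 0: [0, 0, 4, 64] -> [0, 0, 4, 64]
col 1: [0, 32, 0, 64] -> [0, 0, 32, 64]
col 2: [16, 64, 0, 64] -> [0, 0, 16, 128]
col 3: [0, 4, 0, 2] -> [0, 0, 4, 2]

Answer:   0   0   0   0
  0   0   0   0
  4  32  16   4
 64  64 128   2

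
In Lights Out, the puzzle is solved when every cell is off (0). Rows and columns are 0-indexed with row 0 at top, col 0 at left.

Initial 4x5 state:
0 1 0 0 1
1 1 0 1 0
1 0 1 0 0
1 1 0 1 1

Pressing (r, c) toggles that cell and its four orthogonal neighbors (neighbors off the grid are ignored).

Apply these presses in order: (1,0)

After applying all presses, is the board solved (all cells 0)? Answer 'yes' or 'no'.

Answer: no

Derivation:
After press 1 at (1,0):
1 1 0 0 1
0 0 0 1 0
0 0 1 0 0
1 1 0 1 1

Lights still on: 9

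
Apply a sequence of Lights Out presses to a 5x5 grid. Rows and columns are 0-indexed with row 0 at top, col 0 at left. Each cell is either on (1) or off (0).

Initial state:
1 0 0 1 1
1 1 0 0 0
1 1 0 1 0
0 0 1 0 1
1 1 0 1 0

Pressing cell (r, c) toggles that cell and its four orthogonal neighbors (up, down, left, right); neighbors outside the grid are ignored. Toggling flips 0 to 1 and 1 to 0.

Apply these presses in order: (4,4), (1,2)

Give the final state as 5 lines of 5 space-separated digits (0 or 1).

After press 1 at (4,4):
1 0 0 1 1
1 1 0 0 0
1 1 0 1 0
0 0 1 0 0
1 1 0 0 1

After press 2 at (1,2):
1 0 1 1 1
1 0 1 1 0
1 1 1 1 0
0 0 1 0 0
1 1 0 0 1

Answer: 1 0 1 1 1
1 0 1 1 0
1 1 1 1 0
0 0 1 0 0
1 1 0 0 1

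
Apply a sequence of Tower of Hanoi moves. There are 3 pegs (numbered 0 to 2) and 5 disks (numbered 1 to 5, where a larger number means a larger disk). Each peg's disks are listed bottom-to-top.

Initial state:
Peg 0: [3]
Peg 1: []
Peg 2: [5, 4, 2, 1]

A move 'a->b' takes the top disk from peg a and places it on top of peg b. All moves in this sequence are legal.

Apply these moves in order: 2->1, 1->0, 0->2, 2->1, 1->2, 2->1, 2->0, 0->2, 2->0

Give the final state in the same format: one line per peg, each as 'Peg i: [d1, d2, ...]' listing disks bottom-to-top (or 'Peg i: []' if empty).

Answer: Peg 0: [3, 2]
Peg 1: [1]
Peg 2: [5, 4]

Derivation:
After move 1 (2->1):
Peg 0: [3]
Peg 1: [1]
Peg 2: [5, 4, 2]

After move 2 (1->0):
Peg 0: [3, 1]
Peg 1: []
Peg 2: [5, 4, 2]

After move 3 (0->2):
Peg 0: [3]
Peg 1: []
Peg 2: [5, 4, 2, 1]

After move 4 (2->1):
Peg 0: [3]
Peg 1: [1]
Peg 2: [5, 4, 2]

After move 5 (1->2):
Peg 0: [3]
Peg 1: []
Peg 2: [5, 4, 2, 1]

After move 6 (2->1):
Peg 0: [3]
Peg 1: [1]
Peg 2: [5, 4, 2]

After move 7 (2->0):
Peg 0: [3, 2]
Peg 1: [1]
Peg 2: [5, 4]

After move 8 (0->2):
Peg 0: [3]
Peg 1: [1]
Peg 2: [5, 4, 2]

After move 9 (2->0):
Peg 0: [3, 2]
Peg 1: [1]
Peg 2: [5, 4]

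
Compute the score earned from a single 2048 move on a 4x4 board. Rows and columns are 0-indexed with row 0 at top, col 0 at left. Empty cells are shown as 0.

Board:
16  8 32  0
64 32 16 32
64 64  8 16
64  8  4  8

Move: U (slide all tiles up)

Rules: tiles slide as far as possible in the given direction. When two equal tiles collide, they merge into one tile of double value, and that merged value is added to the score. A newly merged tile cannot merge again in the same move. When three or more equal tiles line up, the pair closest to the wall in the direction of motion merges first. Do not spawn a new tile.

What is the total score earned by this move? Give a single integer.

Slide up:
col 0: [16, 64, 64, 64] -> [16, 128, 64, 0]  score +128 (running 128)
col 1: [8, 32, 64, 8] -> [8, 32, 64, 8]  score +0 (running 128)
col 2: [32, 16, 8, 4] -> [32, 16, 8, 4]  score +0 (running 128)
col 3: [0, 32, 16, 8] -> [32, 16, 8, 0]  score +0 (running 128)
Board after move:
 16   8  32  32
128  32  16  16
 64  64   8   8
  0   8   4   0

Answer: 128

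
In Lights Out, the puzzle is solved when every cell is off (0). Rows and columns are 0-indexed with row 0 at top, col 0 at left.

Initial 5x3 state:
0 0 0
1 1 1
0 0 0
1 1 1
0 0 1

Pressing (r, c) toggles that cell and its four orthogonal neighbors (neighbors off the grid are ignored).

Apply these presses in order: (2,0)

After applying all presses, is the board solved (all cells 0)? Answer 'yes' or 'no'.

After press 1 at (2,0):
0 0 0
0 1 1
1 1 0
0 1 1
0 0 1

Lights still on: 7

Answer: no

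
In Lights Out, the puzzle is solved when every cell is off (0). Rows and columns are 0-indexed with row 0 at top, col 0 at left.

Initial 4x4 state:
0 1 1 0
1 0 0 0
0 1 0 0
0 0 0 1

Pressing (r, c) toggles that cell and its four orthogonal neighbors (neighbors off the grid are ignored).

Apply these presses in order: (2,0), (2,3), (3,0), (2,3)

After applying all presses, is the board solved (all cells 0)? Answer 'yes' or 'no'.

Answer: no

Derivation:
After press 1 at (2,0):
0 1 1 0
0 0 0 0
1 0 0 0
1 0 0 1

After press 2 at (2,3):
0 1 1 0
0 0 0 1
1 0 1 1
1 0 0 0

After press 3 at (3,0):
0 1 1 0
0 0 0 1
0 0 1 1
0 1 0 0

After press 4 at (2,3):
0 1 1 0
0 0 0 0
0 0 0 0
0 1 0 1

Lights still on: 4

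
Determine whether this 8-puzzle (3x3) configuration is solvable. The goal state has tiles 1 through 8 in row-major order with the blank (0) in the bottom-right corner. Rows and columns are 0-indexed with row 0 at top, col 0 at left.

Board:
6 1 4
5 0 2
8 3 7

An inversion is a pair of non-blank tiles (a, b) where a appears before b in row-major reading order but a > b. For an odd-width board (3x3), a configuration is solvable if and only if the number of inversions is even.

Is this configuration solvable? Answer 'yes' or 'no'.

Answer: no

Derivation:
Inversions (pairs i<j in row-major order where tile[i] > tile[j] > 0): 11
11 is odd, so the puzzle is not solvable.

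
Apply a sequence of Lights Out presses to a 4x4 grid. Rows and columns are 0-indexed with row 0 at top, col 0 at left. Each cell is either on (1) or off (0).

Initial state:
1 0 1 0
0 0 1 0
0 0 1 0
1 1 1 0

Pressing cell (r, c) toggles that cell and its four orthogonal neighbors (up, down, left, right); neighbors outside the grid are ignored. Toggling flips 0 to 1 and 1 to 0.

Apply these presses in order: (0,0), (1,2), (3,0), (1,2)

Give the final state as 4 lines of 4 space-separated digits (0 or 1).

Answer: 0 1 1 0
1 0 1 0
1 0 1 0
0 0 1 0

Derivation:
After press 1 at (0,0):
0 1 1 0
1 0 1 0
0 0 1 0
1 1 1 0

After press 2 at (1,2):
0 1 0 0
1 1 0 1
0 0 0 0
1 1 1 0

After press 3 at (3,0):
0 1 0 0
1 1 0 1
1 0 0 0
0 0 1 0

After press 4 at (1,2):
0 1 1 0
1 0 1 0
1 0 1 0
0 0 1 0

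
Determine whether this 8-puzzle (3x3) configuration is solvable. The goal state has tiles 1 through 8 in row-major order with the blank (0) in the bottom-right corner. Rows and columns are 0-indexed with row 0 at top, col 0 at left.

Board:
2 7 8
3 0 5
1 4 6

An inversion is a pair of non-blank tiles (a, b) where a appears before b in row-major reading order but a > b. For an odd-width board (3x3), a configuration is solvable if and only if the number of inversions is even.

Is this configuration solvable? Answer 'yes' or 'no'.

Answer: yes

Derivation:
Inversions (pairs i<j in row-major order where tile[i] > tile[j] > 0): 14
14 is even, so the puzzle is solvable.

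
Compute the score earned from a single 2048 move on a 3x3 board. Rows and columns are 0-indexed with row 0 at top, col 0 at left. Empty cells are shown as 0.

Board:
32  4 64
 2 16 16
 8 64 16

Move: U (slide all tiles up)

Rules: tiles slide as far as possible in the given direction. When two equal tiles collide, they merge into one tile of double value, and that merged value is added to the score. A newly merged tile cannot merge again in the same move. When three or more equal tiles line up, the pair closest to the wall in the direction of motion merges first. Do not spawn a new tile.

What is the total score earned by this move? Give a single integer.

Answer: 32

Derivation:
Slide up:
col 0: [32, 2, 8] -> [32, 2, 8]  score +0 (running 0)
col 1: [4, 16, 64] -> [4, 16, 64]  score +0 (running 0)
col 2: [64, 16, 16] -> [64, 32, 0]  score +32 (running 32)
Board after move:
32  4 64
 2 16 32
 8 64  0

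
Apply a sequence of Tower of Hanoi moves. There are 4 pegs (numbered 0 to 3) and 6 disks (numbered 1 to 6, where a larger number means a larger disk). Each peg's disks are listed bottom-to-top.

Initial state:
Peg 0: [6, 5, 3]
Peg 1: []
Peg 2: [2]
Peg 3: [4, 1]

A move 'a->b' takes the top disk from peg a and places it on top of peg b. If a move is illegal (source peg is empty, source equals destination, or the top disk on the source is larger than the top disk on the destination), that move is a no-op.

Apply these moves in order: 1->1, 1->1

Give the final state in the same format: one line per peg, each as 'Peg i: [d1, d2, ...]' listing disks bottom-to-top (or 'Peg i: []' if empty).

After move 1 (1->1):
Peg 0: [6, 5, 3]
Peg 1: []
Peg 2: [2]
Peg 3: [4, 1]

After move 2 (1->1):
Peg 0: [6, 5, 3]
Peg 1: []
Peg 2: [2]
Peg 3: [4, 1]

Answer: Peg 0: [6, 5, 3]
Peg 1: []
Peg 2: [2]
Peg 3: [4, 1]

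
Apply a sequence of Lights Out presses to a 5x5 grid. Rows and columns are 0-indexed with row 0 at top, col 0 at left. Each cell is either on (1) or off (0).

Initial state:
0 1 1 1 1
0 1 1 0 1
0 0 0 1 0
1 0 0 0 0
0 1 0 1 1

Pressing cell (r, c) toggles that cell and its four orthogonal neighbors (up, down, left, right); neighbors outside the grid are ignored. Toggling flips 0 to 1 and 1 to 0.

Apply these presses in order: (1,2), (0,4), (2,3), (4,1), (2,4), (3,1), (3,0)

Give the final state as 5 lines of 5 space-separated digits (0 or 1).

After press 1 at (1,2):
0 1 0 1 1
0 0 0 1 1
0 0 1 1 0
1 0 0 0 0
0 1 0 1 1

After press 2 at (0,4):
0 1 0 0 0
0 0 0 1 0
0 0 1 1 0
1 0 0 0 0
0 1 0 1 1

After press 3 at (2,3):
0 1 0 0 0
0 0 0 0 0
0 0 0 0 1
1 0 0 1 0
0 1 0 1 1

After press 4 at (4,1):
0 1 0 0 0
0 0 0 0 0
0 0 0 0 1
1 1 0 1 0
1 0 1 1 1

After press 5 at (2,4):
0 1 0 0 0
0 0 0 0 1
0 0 0 1 0
1 1 0 1 1
1 0 1 1 1

After press 6 at (3,1):
0 1 0 0 0
0 0 0 0 1
0 1 0 1 0
0 0 1 1 1
1 1 1 1 1

After press 7 at (3,0):
0 1 0 0 0
0 0 0 0 1
1 1 0 1 0
1 1 1 1 1
0 1 1 1 1

Answer: 0 1 0 0 0
0 0 0 0 1
1 1 0 1 0
1 1 1 1 1
0 1 1 1 1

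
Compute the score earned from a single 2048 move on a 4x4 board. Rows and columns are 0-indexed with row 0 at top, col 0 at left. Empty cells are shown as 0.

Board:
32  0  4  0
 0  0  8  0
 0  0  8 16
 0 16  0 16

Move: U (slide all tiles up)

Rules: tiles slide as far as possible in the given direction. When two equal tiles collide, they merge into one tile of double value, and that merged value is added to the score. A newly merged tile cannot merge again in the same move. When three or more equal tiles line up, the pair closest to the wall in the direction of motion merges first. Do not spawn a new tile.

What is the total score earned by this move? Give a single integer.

Answer: 48

Derivation:
Slide up:
col 0: [32, 0, 0, 0] -> [32, 0, 0, 0]  score +0 (running 0)
col 1: [0, 0, 0, 16] -> [16, 0, 0, 0]  score +0 (running 0)
col 2: [4, 8, 8, 0] -> [4, 16, 0, 0]  score +16 (running 16)
col 3: [0, 0, 16, 16] -> [32, 0, 0, 0]  score +32 (running 48)
Board after move:
32 16  4 32
 0  0 16  0
 0  0  0  0
 0  0  0  0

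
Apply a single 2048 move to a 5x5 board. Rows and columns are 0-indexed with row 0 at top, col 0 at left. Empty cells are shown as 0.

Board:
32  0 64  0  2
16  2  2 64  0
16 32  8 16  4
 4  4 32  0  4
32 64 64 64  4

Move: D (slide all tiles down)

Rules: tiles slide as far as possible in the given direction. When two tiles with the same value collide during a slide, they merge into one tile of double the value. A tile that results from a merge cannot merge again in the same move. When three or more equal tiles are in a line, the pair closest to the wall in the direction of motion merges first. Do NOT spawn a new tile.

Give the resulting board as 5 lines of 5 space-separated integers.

Answer:  0  0 64  0  0
32  2  2  0  0
32 32  8 64  2
 4  4 32 16  4
32 64 64 64  8

Derivation:
Slide down:
col 0: [32, 16, 16, 4, 32] -> [0, 32, 32, 4, 32]
col 1: [0, 2, 32, 4, 64] -> [0, 2, 32, 4, 64]
col 2: [64, 2, 8, 32, 64] -> [64, 2, 8, 32, 64]
col 3: [0, 64, 16, 0, 64] -> [0, 0, 64, 16, 64]
col 4: [2, 0, 4, 4, 4] -> [0, 0, 2, 4, 8]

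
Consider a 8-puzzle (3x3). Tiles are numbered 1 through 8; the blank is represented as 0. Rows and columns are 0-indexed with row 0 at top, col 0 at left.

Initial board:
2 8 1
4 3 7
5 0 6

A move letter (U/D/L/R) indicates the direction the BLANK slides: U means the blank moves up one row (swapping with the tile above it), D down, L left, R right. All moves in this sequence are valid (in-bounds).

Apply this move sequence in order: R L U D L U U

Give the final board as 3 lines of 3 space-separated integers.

After move 1 (R):
2 8 1
4 3 7
5 6 0

After move 2 (L):
2 8 1
4 3 7
5 0 6

After move 3 (U):
2 8 1
4 0 7
5 3 6

After move 4 (D):
2 8 1
4 3 7
5 0 6

After move 5 (L):
2 8 1
4 3 7
0 5 6

After move 6 (U):
2 8 1
0 3 7
4 5 6

After move 7 (U):
0 8 1
2 3 7
4 5 6

Answer: 0 8 1
2 3 7
4 5 6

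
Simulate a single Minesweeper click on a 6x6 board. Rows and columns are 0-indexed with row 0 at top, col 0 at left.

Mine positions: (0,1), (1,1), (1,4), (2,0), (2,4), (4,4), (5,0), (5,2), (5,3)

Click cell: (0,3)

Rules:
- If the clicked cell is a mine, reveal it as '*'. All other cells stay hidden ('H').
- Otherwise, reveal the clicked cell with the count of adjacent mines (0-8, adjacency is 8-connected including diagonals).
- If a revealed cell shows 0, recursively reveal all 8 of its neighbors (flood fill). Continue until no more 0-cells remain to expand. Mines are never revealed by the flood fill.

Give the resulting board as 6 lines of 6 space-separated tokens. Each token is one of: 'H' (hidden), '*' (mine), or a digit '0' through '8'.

H H H 1 H H
H H H H H H
H H H H H H
H H H H H H
H H H H H H
H H H H H H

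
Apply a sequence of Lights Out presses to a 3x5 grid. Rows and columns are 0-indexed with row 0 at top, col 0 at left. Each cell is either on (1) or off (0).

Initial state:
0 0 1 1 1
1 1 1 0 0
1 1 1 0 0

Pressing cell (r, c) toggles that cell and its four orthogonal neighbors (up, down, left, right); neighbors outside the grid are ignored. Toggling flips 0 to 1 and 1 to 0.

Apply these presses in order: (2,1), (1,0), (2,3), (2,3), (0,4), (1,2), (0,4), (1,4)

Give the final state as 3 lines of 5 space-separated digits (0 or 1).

Answer: 1 0 0 1 0
0 0 0 0 1
1 0 1 0 1

Derivation:
After press 1 at (2,1):
0 0 1 1 1
1 0 1 0 0
0 0 0 0 0

After press 2 at (1,0):
1 0 1 1 1
0 1 1 0 0
1 0 0 0 0

After press 3 at (2,3):
1 0 1 1 1
0 1 1 1 0
1 0 1 1 1

After press 4 at (2,3):
1 0 1 1 1
0 1 1 0 0
1 0 0 0 0

After press 5 at (0,4):
1 0 1 0 0
0 1 1 0 1
1 0 0 0 0

After press 6 at (1,2):
1 0 0 0 0
0 0 0 1 1
1 0 1 0 0

After press 7 at (0,4):
1 0 0 1 1
0 0 0 1 0
1 0 1 0 0

After press 8 at (1,4):
1 0 0 1 0
0 0 0 0 1
1 0 1 0 1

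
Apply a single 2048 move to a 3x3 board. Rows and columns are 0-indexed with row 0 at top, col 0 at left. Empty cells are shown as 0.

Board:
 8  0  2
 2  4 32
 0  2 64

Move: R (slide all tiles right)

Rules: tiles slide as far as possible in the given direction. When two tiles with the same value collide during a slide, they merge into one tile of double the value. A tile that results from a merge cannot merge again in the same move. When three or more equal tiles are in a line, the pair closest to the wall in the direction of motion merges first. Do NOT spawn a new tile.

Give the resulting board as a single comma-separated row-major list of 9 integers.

Slide right:
row 0: [8, 0, 2] -> [0, 8, 2]
row 1: [2, 4, 32] -> [2, 4, 32]
row 2: [0, 2, 64] -> [0, 2, 64]

Answer: 0, 8, 2, 2, 4, 32, 0, 2, 64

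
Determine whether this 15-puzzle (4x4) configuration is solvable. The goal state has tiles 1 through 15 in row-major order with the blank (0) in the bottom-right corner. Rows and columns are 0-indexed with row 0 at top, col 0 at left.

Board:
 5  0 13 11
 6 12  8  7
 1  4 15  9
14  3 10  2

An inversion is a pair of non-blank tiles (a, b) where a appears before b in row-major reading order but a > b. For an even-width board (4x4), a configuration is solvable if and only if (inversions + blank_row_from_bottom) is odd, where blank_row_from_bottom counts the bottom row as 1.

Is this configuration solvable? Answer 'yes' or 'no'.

Answer: yes

Derivation:
Inversions: 59
Blank is in row 0 (0-indexed from top), which is row 4 counting from the bottom (bottom = 1).
59 + 4 = 63, which is odd, so the puzzle is solvable.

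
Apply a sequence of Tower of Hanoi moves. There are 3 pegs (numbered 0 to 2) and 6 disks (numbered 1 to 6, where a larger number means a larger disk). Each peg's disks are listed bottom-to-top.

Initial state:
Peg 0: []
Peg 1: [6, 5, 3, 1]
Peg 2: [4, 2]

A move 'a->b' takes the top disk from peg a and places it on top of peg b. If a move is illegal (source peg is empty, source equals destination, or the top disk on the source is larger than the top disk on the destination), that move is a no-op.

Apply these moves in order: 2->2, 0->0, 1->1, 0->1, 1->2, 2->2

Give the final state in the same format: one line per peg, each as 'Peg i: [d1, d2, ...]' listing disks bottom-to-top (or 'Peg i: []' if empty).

Answer: Peg 0: []
Peg 1: [6, 5, 3]
Peg 2: [4, 2, 1]

Derivation:
After move 1 (2->2):
Peg 0: []
Peg 1: [6, 5, 3, 1]
Peg 2: [4, 2]

After move 2 (0->0):
Peg 0: []
Peg 1: [6, 5, 3, 1]
Peg 2: [4, 2]

After move 3 (1->1):
Peg 0: []
Peg 1: [6, 5, 3, 1]
Peg 2: [4, 2]

After move 4 (0->1):
Peg 0: []
Peg 1: [6, 5, 3, 1]
Peg 2: [4, 2]

After move 5 (1->2):
Peg 0: []
Peg 1: [6, 5, 3]
Peg 2: [4, 2, 1]

After move 6 (2->2):
Peg 0: []
Peg 1: [6, 5, 3]
Peg 2: [4, 2, 1]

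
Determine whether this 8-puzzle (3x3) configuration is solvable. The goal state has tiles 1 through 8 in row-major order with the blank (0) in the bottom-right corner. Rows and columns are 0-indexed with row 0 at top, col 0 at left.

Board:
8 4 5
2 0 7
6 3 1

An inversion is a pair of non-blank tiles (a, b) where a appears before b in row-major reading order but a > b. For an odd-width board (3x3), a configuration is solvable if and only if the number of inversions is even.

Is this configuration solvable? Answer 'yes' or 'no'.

Inversions (pairs i<j in row-major order where tile[i] > tile[j] > 0): 20
20 is even, so the puzzle is solvable.

Answer: yes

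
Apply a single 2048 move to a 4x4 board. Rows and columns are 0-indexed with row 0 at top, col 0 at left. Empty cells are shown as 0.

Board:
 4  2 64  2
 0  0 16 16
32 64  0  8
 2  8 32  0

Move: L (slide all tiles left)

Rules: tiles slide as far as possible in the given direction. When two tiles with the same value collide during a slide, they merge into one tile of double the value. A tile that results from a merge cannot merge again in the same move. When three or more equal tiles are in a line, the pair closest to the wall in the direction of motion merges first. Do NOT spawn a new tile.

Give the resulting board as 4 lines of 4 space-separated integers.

Answer:  4  2 64  2
32  0  0  0
32 64  8  0
 2  8 32  0

Derivation:
Slide left:
row 0: [4, 2, 64, 2] -> [4, 2, 64, 2]
row 1: [0, 0, 16, 16] -> [32, 0, 0, 0]
row 2: [32, 64, 0, 8] -> [32, 64, 8, 0]
row 3: [2, 8, 32, 0] -> [2, 8, 32, 0]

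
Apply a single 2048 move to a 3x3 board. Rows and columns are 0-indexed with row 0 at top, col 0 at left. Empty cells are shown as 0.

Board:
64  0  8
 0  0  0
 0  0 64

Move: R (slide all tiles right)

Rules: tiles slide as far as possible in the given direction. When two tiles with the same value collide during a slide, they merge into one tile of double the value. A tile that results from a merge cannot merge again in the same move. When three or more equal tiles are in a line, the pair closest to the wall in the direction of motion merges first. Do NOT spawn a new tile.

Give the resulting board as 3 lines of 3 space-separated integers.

Slide right:
row 0: [64, 0, 8] -> [0, 64, 8]
row 1: [0, 0, 0] -> [0, 0, 0]
row 2: [0, 0, 64] -> [0, 0, 64]

Answer:  0 64  8
 0  0  0
 0  0 64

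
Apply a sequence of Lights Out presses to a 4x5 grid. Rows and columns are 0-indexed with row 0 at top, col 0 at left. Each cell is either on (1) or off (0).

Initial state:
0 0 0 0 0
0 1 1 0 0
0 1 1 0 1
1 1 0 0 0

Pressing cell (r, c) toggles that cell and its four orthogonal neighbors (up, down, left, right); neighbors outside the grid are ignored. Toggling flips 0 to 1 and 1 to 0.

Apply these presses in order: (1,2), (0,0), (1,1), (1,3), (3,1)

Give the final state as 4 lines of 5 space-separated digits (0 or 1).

After press 1 at (1,2):
0 0 1 0 0
0 0 0 1 0
0 1 0 0 1
1 1 0 0 0

After press 2 at (0,0):
1 1 1 0 0
1 0 0 1 0
0 1 0 0 1
1 1 0 0 0

After press 3 at (1,1):
1 0 1 0 0
0 1 1 1 0
0 0 0 0 1
1 1 0 0 0

After press 4 at (1,3):
1 0 1 1 0
0 1 0 0 1
0 0 0 1 1
1 1 0 0 0

After press 5 at (3,1):
1 0 1 1 0
0 1 0 0 1
0 1 0 1 1
0 0 1 0 0

Answer: 1 0 1 1 0
0 1 0 0 1
0 1 0 1 1
0 0 1 0 0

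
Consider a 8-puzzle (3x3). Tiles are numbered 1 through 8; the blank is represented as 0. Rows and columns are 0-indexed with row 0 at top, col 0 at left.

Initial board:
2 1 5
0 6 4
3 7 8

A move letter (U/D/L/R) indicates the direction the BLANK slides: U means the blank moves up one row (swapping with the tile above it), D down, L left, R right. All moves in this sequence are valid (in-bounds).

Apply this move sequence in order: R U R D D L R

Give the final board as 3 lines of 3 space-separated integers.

Answer: 2 5 4
6 1 8
3 7 0

Derivation:
After move 1 (R):
2 1 5
6 0 4
3 7 8

After move 2 (U):
2 0 5
6 1 4
3 7 8

After move 3 (R):
2 5 0
6 1 4
3 7 8

After move 4 (D):
2 5 4
6 1 0
3 7 8

After move 5 (D):
2 5 4
6 1 8
3 7 0

After move 6 (L):
2 5 4
6 1 8
3 0 7

After move 7 (R):
2 5 4
6 1 8
3 7 0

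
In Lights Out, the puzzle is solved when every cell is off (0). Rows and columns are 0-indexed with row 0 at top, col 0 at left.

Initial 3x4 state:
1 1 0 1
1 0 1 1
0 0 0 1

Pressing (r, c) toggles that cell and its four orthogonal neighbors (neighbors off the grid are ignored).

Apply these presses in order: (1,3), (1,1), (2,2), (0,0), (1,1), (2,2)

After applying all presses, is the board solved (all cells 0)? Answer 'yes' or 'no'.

After press 1 at (1,3):
1 1 0 0
1 0 0 0
0 0 0 0

After press 2 at (1,1):
1 0 0 0
0 1 1 0
0 1 0 0

After press 3 at (2,2):
1 0 0 0
0 1 0 0
0 0 1 1

After press 4 at (0,0):
0 1 0 0
1 1 0 0
0 0 1 1

After press 5 at (1,1):
0 0 0 0
0 0 1 0
0 1 1 1

After press 6 at (2,2):
0 0 0 0
0 0 0 0
0 0 0 0

Lights still on: 0

Answer: yes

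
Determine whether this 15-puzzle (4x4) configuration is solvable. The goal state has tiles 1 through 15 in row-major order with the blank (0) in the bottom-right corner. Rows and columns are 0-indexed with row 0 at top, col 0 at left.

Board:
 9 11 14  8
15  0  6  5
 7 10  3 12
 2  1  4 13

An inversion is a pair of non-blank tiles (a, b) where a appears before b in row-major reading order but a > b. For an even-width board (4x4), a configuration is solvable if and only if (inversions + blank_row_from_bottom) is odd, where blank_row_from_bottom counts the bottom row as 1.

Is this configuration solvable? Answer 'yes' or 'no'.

Inversions: 68
Blank is in row 1 (0-indexed from top), which is row 3 counting from the bottom (bottom = 1).
68 + 3 = 71, which is odd, so the puzzle is solvable.

Answer: yes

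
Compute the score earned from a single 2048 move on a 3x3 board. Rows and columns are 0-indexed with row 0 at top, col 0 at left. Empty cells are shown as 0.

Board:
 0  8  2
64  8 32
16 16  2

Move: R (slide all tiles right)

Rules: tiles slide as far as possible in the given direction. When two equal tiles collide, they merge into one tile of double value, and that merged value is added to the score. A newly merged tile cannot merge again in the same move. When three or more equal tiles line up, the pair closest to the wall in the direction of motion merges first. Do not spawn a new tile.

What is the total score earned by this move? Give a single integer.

Answer: 32

Derivation:
Slide right:
row 0: [0, 8, 2] -> [0, 8, 2]  score +0 (running 0)
row 1: [64, 8, 32] -> [64, 8, 32]  score +0 (running 0)
row 2: [16, 16, 2] -> [0, 32, 2]  score +32 (running 32)
Board after move:
 0  8  2
64  8 32
 0 32  2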